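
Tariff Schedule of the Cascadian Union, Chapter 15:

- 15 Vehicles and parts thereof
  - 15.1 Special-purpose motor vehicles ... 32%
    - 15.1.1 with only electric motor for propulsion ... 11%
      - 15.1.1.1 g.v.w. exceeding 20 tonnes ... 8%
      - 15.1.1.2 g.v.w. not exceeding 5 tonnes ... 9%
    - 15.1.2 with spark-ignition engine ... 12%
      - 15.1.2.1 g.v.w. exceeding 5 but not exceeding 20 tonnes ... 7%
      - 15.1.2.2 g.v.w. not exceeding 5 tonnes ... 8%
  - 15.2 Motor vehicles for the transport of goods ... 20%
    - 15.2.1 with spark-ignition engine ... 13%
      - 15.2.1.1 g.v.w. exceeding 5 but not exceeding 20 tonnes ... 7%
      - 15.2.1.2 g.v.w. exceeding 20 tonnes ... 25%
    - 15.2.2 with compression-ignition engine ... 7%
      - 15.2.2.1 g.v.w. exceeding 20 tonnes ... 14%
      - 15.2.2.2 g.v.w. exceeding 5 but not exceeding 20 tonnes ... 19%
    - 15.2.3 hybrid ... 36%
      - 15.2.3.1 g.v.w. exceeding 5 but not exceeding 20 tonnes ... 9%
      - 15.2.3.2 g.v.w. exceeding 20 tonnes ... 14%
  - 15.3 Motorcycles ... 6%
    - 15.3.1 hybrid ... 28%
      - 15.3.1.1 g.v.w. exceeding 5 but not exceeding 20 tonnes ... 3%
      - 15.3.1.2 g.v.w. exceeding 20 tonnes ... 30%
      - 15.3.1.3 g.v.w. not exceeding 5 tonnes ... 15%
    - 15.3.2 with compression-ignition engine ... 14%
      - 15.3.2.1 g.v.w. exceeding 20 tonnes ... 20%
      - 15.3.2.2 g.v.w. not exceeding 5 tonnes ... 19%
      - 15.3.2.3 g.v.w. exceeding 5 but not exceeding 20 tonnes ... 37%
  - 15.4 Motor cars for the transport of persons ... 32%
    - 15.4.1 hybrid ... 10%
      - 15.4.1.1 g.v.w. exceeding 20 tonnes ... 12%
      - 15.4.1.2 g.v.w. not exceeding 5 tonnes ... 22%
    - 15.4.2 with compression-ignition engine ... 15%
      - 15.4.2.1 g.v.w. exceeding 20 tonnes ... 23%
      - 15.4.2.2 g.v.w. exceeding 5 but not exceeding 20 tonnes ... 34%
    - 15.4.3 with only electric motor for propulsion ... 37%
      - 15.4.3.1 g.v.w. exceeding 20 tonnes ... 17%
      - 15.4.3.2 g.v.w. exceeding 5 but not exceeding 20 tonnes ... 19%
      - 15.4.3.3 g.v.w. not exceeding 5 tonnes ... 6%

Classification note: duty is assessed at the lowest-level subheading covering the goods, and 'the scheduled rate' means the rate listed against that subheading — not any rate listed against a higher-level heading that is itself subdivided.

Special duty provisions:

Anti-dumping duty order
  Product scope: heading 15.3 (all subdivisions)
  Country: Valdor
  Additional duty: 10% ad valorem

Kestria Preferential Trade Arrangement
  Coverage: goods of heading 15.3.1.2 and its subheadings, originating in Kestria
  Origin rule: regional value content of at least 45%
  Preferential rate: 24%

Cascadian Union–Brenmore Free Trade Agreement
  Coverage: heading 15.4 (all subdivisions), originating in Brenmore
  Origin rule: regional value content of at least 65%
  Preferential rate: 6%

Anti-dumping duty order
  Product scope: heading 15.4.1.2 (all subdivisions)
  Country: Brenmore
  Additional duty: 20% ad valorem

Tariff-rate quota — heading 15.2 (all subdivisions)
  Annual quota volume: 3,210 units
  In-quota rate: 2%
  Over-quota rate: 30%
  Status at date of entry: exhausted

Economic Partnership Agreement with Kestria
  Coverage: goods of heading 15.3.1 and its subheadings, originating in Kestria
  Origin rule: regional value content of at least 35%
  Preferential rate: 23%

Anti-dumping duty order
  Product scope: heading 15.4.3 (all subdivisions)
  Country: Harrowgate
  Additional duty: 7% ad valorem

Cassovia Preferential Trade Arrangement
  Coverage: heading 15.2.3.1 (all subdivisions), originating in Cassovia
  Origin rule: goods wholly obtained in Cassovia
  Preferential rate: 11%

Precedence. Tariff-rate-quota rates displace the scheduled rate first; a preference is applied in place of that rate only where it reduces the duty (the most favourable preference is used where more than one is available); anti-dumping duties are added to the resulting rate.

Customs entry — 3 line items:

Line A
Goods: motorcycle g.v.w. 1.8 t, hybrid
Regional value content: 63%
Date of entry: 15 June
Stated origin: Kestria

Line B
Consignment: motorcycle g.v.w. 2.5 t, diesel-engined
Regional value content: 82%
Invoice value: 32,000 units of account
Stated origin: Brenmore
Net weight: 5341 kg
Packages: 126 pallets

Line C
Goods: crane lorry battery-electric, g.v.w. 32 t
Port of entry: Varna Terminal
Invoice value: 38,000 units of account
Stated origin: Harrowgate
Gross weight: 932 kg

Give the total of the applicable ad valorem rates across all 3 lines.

Line A: motorcycle → 15.3; hybrid → 15.3.1; g.v.w. 1.8 t → 15.3.1.3. Scheduled 15%. Kestria agreement on 15.3.1.2: 15.3.1.3 not covered; Kestria agreement on 15.3.1: RVC ≥ 35% → 23% available; preference 23% not lower than 15% → no reduction. → 15%.
Line B: motorcycle → 15.3; diesel-engined → 15.3.2; g.v.w. 2.5 t → 15.3.2.2. Scheduled 19%. Brenmore agreement on 15.4: 15.3.2.2 not covered. → 19%.
Line C: crane lorry → 15.1; battery-electric → 15.1.1; g.v.w. 32 t → 15.1.1.1. Scheduled 8%. No special measure applies. → 8%.
Sum: 15% + 19% + 8% = 42%.

42%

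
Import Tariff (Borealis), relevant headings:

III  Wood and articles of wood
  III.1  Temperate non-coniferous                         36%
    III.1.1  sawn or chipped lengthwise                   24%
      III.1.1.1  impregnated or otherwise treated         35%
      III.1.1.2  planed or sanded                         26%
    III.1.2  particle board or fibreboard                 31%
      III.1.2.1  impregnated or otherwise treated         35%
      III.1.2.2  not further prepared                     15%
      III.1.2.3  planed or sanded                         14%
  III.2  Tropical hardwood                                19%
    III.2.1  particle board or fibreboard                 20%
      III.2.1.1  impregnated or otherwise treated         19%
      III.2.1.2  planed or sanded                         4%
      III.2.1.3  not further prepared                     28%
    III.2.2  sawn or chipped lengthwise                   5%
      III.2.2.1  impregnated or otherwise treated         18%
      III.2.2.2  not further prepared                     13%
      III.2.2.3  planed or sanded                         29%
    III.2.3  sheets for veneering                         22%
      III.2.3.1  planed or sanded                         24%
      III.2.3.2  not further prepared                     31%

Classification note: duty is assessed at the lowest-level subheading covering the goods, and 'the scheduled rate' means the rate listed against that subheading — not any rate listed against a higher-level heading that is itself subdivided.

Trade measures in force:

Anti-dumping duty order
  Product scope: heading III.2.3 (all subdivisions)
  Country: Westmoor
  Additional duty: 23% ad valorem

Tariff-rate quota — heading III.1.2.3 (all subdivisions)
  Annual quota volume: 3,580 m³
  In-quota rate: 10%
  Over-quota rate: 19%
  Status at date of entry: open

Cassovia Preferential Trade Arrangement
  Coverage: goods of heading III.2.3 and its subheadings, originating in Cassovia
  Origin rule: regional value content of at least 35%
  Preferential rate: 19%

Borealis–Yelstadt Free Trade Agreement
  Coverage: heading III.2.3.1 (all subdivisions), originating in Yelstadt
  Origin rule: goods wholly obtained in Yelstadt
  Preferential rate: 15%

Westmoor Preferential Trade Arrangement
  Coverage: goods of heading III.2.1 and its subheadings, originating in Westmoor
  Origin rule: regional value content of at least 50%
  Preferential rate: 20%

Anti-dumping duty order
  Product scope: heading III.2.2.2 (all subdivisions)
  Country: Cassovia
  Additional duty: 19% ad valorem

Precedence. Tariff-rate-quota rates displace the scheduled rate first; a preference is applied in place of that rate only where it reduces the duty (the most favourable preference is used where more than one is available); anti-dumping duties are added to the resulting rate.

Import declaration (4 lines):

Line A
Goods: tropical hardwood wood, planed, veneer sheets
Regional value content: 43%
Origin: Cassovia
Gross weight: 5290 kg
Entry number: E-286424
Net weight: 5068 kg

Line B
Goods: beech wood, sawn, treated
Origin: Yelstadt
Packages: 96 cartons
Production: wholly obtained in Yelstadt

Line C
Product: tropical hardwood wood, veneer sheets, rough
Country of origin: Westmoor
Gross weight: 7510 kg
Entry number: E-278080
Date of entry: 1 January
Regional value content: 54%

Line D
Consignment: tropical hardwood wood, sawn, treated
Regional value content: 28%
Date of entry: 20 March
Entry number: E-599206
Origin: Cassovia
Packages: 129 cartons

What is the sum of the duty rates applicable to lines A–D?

Line A: tropical hardwood → III.2; veneer sheets → III.2.3; planed → III.2.3.1. Scheduled 24%. Cassovia agreement on III.2.3: RVC ≥ 35% → 19% available; preferential 19%. → 19%.
Line B: beech → III.1; sawn → III.1.1; treated → III.1.1.1. Scheduled 35%. Yelstadt agreement on III.2.3.1: III.1.1.1 not covered. → 35%.
Line C: tropical hardwood → III.2; veneer sheets → III.2.3; rough → III.2.3.2. Scheduled 31%. Westmoor agreement on III.2.1: III.2.3.2 not covered; anti-dumping (Westmoor, III.2.3): +23%; total 31% + 23% = 54%. → 54%.
Line D: tropical hardwood → III.2; sawn → III.2.2; treated → III.2.2.1. Scheduled 18%. Cassovia agreement on III.2.3: III.2.2.1 not covered. → 18%.
Sum: 19% + 35% + 54% + 18% = 126%.

126%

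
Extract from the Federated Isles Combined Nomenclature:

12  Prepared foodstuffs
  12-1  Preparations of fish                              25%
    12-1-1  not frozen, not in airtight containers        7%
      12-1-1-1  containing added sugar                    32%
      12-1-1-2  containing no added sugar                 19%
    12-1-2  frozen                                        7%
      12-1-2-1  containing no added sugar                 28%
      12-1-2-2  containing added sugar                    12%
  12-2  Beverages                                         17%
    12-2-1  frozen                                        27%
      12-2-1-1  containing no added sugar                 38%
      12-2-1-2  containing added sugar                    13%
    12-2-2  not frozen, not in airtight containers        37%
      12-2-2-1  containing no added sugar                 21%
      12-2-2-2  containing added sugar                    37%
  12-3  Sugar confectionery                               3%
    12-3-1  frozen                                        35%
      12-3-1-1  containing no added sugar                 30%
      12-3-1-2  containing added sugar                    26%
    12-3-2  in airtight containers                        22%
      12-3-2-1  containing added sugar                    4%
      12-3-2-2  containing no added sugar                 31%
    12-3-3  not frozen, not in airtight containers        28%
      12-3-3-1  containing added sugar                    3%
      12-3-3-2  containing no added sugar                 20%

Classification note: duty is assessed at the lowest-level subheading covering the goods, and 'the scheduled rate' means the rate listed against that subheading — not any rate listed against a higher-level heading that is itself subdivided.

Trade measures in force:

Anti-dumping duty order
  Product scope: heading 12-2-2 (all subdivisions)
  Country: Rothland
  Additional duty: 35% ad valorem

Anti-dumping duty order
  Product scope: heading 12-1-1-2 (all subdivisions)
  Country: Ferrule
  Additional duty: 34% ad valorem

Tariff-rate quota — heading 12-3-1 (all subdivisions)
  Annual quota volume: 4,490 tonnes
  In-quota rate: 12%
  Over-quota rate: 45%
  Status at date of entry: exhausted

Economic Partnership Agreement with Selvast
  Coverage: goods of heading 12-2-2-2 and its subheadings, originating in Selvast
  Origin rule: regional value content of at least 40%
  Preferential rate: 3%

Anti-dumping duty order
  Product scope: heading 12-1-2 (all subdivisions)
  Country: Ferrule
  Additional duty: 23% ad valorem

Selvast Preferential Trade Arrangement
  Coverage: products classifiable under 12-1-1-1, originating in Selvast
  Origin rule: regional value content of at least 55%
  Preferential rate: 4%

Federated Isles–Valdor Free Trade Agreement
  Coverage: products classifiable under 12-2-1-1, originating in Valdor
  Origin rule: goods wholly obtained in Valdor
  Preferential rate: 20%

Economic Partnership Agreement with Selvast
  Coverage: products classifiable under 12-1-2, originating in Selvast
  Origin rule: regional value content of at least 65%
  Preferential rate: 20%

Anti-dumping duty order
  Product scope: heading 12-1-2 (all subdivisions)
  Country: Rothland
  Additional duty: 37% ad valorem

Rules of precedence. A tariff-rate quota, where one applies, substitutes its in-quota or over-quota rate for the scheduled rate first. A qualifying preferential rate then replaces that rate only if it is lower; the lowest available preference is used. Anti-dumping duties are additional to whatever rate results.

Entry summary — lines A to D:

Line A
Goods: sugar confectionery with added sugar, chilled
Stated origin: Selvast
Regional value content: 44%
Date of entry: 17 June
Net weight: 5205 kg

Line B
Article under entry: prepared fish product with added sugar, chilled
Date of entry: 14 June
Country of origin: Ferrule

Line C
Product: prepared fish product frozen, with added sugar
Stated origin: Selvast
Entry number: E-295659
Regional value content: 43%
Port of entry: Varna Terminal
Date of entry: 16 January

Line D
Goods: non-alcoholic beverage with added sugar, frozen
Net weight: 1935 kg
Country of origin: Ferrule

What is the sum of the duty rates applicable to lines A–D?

Line A: sugar confectionery → 12-3; chilled → 12-3-3; with added sugar → 12-3-3-1. Scheduled 3%. Selvast agreement on 12-2-2-2: 12-3-3-1 not covered; Selvast agreement on 12-1-1-1: 12-3-3-1 not covered; Selvast agreement on 12-1-2: 12-3-3-1 not covered. → 3%.
Line B: prepared fish product → 12-1; chilled → 12-1-1; with added sugar → 12-1-1-1. Scheduled 32%. No special measure applies. → 32%.
Line C: prepared fish product → 12-1; frozen → 12-1-2; with added sugar → 12-1-2-2. Scheduled 12%. Selvast agreement on 12-2-2-2: 12-1-2-2 not covered; Selvast agreement on 12-1-1-1: 12-1-2-2 not covered; Selvast agreement on 12-1-2: RVC < 65%. → 12%.
Line D: non-alcoholic beverage → 12-2; frozen → 12-2-1; with added sugar → 12-2-1-2. Scheduled 13%. No special measure applies. → 13%.
Sum: 3% + 32% + 12% + 13% = 60%.

60%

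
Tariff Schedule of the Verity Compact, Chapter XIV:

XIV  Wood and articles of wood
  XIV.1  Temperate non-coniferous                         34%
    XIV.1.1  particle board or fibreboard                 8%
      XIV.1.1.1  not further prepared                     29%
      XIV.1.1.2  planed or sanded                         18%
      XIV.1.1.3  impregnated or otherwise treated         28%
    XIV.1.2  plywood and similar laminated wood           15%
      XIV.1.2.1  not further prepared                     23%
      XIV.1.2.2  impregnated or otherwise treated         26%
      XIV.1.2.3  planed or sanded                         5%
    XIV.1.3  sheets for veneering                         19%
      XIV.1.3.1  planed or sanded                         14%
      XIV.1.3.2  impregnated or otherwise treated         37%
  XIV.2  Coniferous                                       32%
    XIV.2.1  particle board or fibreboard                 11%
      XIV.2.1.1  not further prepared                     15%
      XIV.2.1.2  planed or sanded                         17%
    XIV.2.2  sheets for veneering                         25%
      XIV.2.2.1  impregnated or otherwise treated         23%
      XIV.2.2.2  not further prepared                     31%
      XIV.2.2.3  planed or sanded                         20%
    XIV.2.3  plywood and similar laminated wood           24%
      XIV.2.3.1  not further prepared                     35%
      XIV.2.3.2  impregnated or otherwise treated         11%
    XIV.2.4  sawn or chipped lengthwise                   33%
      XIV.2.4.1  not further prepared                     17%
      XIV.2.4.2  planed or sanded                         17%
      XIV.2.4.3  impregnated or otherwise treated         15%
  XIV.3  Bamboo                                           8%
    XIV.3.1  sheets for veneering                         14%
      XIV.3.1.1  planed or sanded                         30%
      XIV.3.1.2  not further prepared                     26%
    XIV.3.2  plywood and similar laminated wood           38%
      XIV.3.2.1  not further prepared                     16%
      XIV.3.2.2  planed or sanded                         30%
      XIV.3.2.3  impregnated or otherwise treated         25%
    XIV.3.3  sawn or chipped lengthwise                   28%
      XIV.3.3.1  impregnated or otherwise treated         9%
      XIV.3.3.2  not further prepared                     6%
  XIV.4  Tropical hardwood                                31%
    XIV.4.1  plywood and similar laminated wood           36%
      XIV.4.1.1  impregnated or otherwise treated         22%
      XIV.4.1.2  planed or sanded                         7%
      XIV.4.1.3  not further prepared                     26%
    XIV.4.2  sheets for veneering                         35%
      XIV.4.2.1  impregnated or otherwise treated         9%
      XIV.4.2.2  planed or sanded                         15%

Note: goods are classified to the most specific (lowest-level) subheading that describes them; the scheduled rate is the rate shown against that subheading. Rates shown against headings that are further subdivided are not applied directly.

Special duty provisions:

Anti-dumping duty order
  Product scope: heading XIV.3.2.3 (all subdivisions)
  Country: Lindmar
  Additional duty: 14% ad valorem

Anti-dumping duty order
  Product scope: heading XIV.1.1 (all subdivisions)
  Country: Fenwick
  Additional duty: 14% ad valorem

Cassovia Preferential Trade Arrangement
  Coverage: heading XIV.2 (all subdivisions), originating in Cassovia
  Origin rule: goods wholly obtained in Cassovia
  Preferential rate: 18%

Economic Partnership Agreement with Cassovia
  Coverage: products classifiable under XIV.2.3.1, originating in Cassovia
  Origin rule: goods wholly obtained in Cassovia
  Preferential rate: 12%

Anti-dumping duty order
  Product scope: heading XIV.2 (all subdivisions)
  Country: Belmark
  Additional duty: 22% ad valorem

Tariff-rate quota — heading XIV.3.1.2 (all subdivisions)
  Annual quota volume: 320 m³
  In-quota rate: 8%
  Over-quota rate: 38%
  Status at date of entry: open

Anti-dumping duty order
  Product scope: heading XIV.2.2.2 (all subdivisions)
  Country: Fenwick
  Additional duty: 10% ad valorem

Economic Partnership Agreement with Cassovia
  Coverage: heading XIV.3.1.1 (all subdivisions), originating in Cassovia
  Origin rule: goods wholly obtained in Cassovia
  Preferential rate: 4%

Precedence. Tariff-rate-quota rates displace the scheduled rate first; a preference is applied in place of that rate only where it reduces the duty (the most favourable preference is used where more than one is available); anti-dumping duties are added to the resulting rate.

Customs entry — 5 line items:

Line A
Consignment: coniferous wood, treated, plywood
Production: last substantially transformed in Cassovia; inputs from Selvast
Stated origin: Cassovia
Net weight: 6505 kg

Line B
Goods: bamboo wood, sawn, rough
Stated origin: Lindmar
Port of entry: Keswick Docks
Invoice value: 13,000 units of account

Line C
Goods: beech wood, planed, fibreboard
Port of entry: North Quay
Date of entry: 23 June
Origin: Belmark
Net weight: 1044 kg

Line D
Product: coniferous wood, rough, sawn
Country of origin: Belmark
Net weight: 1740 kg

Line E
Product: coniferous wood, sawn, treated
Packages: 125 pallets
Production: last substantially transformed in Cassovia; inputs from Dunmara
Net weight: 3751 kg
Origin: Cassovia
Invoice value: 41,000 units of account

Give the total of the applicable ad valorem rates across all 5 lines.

89%

Line A: coniferous → XIV.2; plywood → XIV.2.3; treated → XIV.2.3.2. Scheduled 11%. Cassovia agreement on XIV.2: not wholly obtained; Cassovia agreement on XIV.2.3.1: XIV.2.3.2 not covered; Cassovia agreement on XIV.3.1.1: XIV.2.3.2 not covered. → 11%.
Line B: bamboo → XIV.3; sawn → XIV.3.3; rough → XIV.3.3.2. Scheduled 6%. No special measure applies. → 6%.
Line C: beech → XIV.1; fibreboard → XIV.1.1; planed → XIV.1.1.2. Scheduled 18%. No special measure applies. → 18%.
Line D: coniferous → XIV.2; sawn → XIV.2.4; rough → XIV.2.4.1. Scheduled 17%. anti-dumping (Belmark, XIV.2): +22%; total 17% + 22% = 39%. → 39%.
Line E: coniferous → XIV.2; sawn → XIV.2.4; treated → XIV.2.4.3. Scheduled 15%. Cassovia agreement on XIV.2: not wholly obtained; Cassovia agreement on XIV.2.3.1: XIV.2.4.3 not covered; Cassovia agreement on XIV.3.1.1: XIV.2.4.3 not covered. → 15%.
Sum: 11% + 6% + 18% + 39% + 15% = 89%.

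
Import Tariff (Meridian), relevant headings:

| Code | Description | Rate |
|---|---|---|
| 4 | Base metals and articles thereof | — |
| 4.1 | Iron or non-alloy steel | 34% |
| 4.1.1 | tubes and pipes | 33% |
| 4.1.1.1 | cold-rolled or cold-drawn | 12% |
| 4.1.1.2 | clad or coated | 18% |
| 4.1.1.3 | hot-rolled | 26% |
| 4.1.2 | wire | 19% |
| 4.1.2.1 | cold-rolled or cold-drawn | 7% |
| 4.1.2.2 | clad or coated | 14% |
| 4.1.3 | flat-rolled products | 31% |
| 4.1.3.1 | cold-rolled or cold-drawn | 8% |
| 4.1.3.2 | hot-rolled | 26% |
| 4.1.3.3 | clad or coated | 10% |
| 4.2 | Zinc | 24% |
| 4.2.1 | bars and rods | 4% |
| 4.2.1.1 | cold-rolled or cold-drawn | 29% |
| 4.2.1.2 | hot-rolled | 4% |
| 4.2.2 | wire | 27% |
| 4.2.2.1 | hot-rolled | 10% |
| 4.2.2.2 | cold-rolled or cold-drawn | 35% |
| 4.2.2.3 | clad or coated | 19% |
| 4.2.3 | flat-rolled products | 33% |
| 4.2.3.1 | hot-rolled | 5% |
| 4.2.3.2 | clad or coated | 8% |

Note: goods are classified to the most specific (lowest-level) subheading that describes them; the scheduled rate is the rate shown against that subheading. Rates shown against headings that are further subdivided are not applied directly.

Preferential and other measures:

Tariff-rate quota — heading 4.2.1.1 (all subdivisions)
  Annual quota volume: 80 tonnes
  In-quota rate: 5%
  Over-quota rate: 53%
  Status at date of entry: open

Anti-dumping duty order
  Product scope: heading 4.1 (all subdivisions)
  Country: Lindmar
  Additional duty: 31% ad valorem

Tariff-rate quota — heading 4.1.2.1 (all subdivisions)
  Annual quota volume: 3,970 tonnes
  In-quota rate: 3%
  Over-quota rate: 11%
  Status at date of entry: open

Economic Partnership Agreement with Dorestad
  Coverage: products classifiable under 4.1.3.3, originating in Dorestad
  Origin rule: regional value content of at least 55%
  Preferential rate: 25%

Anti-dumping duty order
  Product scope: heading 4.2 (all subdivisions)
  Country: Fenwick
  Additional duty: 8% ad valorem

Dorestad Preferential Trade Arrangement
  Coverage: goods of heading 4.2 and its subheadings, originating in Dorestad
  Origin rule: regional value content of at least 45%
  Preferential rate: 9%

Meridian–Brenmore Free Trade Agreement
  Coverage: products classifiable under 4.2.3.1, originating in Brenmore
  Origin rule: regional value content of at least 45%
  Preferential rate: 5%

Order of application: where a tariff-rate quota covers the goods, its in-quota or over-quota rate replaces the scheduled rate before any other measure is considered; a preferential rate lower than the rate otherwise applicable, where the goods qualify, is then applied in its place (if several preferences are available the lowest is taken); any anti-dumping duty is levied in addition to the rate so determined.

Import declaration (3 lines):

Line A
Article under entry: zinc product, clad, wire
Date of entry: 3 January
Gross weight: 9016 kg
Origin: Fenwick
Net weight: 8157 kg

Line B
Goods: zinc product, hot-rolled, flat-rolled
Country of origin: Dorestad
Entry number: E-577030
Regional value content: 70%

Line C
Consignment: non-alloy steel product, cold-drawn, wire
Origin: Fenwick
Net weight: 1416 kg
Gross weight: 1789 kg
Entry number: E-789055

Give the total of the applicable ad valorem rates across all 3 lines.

Line A: zinc → 4.2; wire → 4.2.2; clad → 4.2.2.3. Scheduled 19%. anti-dumping (Fenwick, 4.2): +8%; total 19% + 8% = 27%. → 27%.
Line B: zinc → 4.2; flat-rolled → 4.2.3; hot-rolled → 4.2.3.1. Scheduled 5%. Dorestad agreement on 4.1.3.3: 4.2.3.1 not covered; Dorestad agreement on 4.2: RVC ≥ 45% → 9% available; preference 9% not lower than 5% → no reduction. → 5%.
Line C: non-alloy steel → 4.1; wire → 4.1.2; cold-drawn → 4.1.2.1. Scheduled 7%. quota on 4.1.2.1 open → in-quota 3%. → 3%.
Sum: 27% + 5% + 3% = 35%.

35%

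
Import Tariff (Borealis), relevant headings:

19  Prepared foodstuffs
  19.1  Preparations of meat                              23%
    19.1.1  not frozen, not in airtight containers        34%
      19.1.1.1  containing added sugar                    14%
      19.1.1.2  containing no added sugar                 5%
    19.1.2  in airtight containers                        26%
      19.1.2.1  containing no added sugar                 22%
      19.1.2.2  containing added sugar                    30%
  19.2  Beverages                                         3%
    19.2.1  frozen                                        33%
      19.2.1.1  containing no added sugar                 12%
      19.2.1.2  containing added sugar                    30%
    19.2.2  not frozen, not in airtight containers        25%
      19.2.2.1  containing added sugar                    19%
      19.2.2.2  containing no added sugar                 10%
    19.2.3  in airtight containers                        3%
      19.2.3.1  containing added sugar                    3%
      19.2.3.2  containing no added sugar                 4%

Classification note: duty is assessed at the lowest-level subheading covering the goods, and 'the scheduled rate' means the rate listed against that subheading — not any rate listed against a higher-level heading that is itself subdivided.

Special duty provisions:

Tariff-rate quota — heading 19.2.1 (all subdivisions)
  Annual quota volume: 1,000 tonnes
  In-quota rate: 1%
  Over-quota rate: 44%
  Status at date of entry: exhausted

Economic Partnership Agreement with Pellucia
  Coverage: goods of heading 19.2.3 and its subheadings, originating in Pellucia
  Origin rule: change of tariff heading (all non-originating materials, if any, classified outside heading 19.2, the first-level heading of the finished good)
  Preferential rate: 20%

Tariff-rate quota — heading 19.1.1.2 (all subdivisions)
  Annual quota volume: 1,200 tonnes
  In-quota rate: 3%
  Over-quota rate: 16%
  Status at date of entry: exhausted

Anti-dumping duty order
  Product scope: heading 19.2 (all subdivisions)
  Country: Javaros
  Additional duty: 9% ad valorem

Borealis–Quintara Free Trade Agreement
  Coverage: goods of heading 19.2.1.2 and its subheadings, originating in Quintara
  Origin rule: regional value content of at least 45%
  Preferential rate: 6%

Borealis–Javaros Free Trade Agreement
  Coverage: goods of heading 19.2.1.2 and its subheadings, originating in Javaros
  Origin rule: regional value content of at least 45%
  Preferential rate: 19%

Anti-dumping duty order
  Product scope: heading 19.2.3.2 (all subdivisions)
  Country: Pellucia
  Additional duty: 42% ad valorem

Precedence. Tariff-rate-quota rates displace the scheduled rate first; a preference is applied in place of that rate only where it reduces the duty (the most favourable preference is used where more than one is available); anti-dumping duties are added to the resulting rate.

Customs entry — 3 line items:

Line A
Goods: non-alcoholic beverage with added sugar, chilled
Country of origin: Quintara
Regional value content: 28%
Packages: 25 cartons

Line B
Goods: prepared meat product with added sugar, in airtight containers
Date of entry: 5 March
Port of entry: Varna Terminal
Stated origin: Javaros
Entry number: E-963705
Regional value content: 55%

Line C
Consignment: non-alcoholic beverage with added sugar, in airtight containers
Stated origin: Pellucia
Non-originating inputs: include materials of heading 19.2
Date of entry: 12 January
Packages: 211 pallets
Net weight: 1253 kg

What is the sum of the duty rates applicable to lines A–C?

52%

Line A: non-alcoholic beverage → 19.2; chilled → 19.2.2; with added sugar → 19.2.2.1. Scheduled 19%. Quintara agreement on 19.2.1.2: 19.2.2.1 not covered. → 19%.
Line B: prepared meat product → 19.1; in airtight containers → 19.1.2; with added sugar → 19.1.2.2. Scheduled 30%. Javaros agreement on 19.2.1.2: 19.1.2.2 not covered. → 30%.
Line C: non-alcoholic beverage → 19.2; in airtight containers → 19.2.3; with added sugar → 19.2.3.1. Scheduled 3%. Pellucia agreement on 19.2.3: CTH not met. → 3%.
Sum: 19% + 30% + 3% = 52%.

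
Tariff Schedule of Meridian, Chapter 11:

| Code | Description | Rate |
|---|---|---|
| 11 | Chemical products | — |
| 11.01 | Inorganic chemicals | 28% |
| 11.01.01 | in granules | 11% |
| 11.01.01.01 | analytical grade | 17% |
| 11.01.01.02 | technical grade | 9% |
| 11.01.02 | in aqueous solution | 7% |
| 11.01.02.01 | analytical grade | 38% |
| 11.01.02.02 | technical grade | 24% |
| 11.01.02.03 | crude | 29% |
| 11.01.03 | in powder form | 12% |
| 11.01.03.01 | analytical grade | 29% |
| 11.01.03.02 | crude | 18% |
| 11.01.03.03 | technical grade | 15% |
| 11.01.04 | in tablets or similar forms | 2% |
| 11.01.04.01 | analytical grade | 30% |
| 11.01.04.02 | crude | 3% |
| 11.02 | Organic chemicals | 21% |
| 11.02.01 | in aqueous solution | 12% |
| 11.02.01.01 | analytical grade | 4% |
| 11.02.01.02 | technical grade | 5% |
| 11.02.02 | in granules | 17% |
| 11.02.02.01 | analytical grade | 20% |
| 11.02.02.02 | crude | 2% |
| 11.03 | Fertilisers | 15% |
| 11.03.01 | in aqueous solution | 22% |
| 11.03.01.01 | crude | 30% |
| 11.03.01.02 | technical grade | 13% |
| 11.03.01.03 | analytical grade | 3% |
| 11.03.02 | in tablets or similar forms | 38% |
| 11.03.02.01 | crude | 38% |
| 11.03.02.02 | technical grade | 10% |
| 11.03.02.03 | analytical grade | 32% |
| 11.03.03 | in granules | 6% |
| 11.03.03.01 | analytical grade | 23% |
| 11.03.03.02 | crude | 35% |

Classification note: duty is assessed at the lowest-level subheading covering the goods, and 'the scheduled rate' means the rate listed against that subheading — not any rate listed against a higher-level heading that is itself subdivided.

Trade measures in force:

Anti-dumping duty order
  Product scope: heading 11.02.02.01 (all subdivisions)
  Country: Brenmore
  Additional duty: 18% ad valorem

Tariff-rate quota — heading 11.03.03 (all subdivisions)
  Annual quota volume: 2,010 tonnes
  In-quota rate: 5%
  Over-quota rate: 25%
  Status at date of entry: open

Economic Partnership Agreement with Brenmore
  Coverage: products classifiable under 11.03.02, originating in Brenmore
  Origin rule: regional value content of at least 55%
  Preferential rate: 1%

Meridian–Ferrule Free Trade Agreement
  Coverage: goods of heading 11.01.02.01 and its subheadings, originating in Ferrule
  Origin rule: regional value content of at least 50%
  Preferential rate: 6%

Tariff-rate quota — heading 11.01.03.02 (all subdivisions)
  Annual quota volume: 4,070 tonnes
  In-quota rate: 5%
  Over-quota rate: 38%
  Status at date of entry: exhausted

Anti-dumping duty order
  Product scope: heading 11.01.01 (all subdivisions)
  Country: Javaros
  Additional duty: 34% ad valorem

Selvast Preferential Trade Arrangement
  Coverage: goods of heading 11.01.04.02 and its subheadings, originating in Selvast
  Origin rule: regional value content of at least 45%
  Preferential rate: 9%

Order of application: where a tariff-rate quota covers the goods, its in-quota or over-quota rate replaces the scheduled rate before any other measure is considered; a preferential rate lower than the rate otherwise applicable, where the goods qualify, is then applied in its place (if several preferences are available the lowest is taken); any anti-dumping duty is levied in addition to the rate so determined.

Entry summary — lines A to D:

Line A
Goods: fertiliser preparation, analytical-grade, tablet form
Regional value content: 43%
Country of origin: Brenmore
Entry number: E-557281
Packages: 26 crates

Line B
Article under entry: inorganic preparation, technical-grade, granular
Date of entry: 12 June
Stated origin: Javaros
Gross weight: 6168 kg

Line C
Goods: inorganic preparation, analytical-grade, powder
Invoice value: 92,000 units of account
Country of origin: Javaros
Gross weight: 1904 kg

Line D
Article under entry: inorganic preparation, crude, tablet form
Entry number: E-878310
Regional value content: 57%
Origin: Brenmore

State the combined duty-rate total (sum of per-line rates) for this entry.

Line A: fertiliser → 11.03; tablet form → 11.03.02; analytical-grade → 11.03.02.03. Scheduled 32%. Brenmore agreement on 11.03.02: RVC < 55%. → 32%.
Line B: inorganic → 11.01; granular → 11.01.01; technical-grade → 11.01.01.02. Scheduled 9%. anti-dumping (Javaros, 11.01.01): +34%; total 9% + 34% = 43%. → 43%.
Line C: inorganic → 11.01; powder → 11.01.03; analytical-grade → 11.01.03.01. Scheduled 29%. No special measure applies. → 29%.
Line D: inorganic → 11.01; tablet form → 11.01.04; crude → 11.01.04.02. Scheduled 3%. Brenmore agreement on 11.03.02: 11.01.04.02 not covered. → 3%.
Sum: 32% + 43% + 29% + 3% = 107%.

107%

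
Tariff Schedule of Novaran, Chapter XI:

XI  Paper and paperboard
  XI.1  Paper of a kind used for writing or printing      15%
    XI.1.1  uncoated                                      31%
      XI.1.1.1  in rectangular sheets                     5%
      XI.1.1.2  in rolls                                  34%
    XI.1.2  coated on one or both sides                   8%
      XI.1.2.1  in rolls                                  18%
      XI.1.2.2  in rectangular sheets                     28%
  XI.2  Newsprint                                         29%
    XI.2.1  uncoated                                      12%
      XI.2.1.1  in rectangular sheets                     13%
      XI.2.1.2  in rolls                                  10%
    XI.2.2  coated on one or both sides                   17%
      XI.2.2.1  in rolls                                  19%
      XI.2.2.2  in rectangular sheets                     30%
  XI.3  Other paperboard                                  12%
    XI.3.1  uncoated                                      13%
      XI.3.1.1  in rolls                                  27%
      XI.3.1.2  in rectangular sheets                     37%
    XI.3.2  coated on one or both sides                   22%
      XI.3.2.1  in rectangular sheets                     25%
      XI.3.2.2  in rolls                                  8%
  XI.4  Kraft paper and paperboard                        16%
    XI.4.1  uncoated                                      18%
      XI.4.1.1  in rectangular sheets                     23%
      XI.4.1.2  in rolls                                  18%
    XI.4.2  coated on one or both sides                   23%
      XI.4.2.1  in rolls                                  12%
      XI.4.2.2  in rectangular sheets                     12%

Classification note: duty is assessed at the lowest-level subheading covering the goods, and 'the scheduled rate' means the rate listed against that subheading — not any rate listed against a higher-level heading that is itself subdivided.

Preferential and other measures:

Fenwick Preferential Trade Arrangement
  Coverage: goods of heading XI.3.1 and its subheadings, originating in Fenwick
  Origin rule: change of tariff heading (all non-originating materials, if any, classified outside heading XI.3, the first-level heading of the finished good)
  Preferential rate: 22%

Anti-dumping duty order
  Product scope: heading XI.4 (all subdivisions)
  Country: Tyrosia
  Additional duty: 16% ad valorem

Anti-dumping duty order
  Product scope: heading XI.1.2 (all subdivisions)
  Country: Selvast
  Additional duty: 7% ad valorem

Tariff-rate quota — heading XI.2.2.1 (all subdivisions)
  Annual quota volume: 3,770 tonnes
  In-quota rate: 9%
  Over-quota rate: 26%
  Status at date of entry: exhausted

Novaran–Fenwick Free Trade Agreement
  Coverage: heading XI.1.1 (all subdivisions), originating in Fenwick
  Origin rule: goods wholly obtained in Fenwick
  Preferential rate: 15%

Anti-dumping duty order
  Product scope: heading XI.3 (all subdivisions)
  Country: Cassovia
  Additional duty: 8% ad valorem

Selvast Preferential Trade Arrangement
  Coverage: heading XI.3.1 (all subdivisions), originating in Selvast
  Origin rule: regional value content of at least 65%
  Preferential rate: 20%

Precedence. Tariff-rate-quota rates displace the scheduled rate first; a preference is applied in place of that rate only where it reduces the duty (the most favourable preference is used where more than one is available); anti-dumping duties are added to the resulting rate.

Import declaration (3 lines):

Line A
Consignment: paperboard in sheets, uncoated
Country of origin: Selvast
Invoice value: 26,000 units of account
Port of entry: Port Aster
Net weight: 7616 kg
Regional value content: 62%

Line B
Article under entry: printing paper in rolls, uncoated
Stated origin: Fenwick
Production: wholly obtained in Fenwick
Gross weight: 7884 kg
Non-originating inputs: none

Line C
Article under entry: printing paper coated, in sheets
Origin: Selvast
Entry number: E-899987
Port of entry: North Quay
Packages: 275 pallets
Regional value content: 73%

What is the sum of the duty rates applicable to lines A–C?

Line A: paperboard → XI.3; uncoated → XI.3.1; in sheets → XI.3.1.2. Scheduled 37%. Selvast agreement on XI.3.1: RVC < 65%. → 37%.
Line B: printing paper → XI.1; uncoated → XI.1.1; in rolls → XI.1.1.2. Scheduled 34%. Fenwick agreement on XI.3.1: XI.1.1.2 not covered; Fenwick agreement on XI.1.1: wholly obtained → 15% available; preferential 15%. → 15%.
Line C: printing paper → XI.1; coated → XI.1.2; in sheets → XI.1.2.2. Scheduled 28%. Selvast agreement on XI.3.1: XI.1.2.2 not covered; anti-dumping (Selvast, XI.1.2): +7%; total 28% + 7% = 35%. → 35%.
Sum: 37% + 15% + 35% = 87%.

87%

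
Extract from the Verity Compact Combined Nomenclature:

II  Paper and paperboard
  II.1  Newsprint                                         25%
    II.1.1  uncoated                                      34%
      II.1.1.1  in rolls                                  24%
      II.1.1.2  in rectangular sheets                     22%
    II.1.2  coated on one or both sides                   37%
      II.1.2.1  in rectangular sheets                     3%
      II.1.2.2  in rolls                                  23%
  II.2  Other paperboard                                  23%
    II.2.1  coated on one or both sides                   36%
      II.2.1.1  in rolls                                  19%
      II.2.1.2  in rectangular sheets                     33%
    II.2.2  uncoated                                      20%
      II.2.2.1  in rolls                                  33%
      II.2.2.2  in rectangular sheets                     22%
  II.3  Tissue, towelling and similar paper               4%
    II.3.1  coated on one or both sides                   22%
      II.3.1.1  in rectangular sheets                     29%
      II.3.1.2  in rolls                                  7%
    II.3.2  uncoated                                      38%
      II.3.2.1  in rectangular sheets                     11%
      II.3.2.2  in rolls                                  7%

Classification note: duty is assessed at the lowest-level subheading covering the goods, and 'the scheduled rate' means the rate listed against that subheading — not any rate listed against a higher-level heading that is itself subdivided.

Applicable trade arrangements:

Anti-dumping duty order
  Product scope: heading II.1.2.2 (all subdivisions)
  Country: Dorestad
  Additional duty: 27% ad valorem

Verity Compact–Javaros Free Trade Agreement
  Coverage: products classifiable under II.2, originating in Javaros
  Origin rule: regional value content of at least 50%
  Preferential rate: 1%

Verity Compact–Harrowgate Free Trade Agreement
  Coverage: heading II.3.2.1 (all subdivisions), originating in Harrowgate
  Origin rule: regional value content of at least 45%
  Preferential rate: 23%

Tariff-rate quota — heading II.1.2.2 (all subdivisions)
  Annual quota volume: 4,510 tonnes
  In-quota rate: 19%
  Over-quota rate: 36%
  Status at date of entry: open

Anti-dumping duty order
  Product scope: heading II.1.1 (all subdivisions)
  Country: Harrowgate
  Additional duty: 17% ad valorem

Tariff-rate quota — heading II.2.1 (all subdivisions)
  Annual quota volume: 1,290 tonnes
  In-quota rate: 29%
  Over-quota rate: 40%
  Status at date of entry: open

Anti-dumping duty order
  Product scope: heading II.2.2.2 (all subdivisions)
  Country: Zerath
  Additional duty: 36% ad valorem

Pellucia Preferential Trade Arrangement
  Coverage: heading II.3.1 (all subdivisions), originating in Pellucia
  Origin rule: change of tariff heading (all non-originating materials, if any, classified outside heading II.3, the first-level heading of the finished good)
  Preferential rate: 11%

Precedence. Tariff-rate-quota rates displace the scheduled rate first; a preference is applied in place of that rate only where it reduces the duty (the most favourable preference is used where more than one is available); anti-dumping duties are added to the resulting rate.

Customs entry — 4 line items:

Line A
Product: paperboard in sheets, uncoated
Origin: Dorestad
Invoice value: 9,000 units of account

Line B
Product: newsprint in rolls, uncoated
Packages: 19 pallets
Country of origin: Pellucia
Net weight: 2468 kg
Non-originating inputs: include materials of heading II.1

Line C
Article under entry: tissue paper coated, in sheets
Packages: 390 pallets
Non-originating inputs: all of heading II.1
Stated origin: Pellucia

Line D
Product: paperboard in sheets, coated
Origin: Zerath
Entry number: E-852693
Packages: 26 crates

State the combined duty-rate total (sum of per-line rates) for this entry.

Line A: paperboard → II.2; uncoated → II.2.2; in sheets → II.2.2.2. Scheduled 22%. No special measure applies. → 22%.
Line B: newsprint → II.1; uncoated → II.1.1; in rolls → II.1.1.1. Scheduled 24%. Pellucia agreement on II.3.1: II.1.1.1 not covered. → 24%.
Line C: tissue paper → II.3; coated → II.3.1; in sheets → II.3.1.1. Scheduled 29%. Pellucia agreement on II.3.1: CTH met → 11% available; preferential 11%. → 11%.
Line D: paperboard → II.2; coated → II.2.1; in sheets → II.2.1.2. Scheduled 33%. quota on II.2.1 open → in-quota 29%. → 29%.
Sum: 22% + 24% + 11% + 29% = 86%.

86%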